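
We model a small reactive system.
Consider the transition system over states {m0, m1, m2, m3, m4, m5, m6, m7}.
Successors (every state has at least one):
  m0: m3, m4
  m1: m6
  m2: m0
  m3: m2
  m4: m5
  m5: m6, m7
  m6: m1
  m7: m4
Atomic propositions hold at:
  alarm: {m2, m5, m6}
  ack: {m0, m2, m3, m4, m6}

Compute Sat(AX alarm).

Sat(AX alarm) = {s : every successor in {m2, m5, m6}} = {m1, m3, m4}

{m1, m3, m4}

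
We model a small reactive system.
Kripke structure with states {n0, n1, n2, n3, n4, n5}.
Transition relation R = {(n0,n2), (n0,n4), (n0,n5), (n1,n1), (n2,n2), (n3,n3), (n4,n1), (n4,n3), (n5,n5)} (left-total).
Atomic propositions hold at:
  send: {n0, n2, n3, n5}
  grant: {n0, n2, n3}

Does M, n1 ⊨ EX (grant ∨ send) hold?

Sat(grant ∨ send) = {n0, n2, n3, n5}
Sat(EX (grant ∨ send)) = {s : some successor in {n0, n2, n3, n5}} = {n0, n2, n3, n4, n5}
n1 ∉ Sat(EX (grant ∨ send)) = {n0, n2, n3, n4, n5}, so the formula does not hold at n1.

No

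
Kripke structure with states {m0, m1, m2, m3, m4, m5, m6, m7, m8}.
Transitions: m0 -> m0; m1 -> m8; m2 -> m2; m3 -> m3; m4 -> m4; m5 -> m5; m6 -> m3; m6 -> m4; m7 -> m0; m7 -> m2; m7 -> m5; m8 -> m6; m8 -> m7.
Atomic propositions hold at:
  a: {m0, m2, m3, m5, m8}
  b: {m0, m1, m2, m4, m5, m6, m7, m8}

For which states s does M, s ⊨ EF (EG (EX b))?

Sat(EX b) = {s : some successor in {m0, m1, m2, m4, m5, m6, m7, m8}} = {m0, m1, m2, m4, m5, m6, m7, m8}
EG (EX b): greatest fixpoint, start Z0 = {m0, m1, m2, m4, m5, m6, m7, m8}, keep only states in Sat with some successor in Z. Already a fixed point.
Sat(EG (EX b)) = {m0, m1, m2, m4, m5, m6, m7, m8}
EF (EG (EX b)): least fixpoint, start Z0 = {m0, m1, m2, m4, m5, m6, m7, m8}, add states with some successor in Z. Already a fixed point.
Sat(EF (EG (EX b))) = {m0, m1, m2, m4, m5, m6, m7, m8}

{m0, m1, m2, m4, m5, m6, m7, m8}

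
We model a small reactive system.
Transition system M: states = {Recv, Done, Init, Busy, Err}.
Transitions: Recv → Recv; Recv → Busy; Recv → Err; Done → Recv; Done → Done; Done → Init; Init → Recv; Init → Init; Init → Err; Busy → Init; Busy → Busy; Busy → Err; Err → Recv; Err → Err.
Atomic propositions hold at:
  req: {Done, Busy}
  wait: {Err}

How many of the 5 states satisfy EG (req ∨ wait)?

3

Sat(req ∨ wait) = {Done, Busy, Err}
EG (req ∨ wait): greatest fixpoint, start Z0 = {Done, Busy, Err}, keep only states in Sat with some successor in Z. Already a fixed point.
Sat(EG (req ∨ wait)) = {Done, Busy, Err}
|Sat(EG (req ∨ wait))| = |{Done, Busy, Err}| = 3.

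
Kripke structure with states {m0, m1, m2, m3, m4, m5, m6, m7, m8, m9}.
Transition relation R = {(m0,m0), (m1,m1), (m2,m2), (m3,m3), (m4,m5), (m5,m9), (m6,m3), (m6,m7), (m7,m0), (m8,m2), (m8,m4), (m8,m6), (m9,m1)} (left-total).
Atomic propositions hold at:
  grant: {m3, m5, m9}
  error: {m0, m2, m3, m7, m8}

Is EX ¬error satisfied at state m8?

Sat(¬error) = {m1, m4, m5, m6, m9}
Sat(EX ¬error) = {s : some successor in {m1, m4, m5, m6, m9}} = {m1, m4, m5, m8, m9}
m8 ∈ Sat(EX ¬error) = {m1, m4, m5, m8, m9}, so the formula holds at m8.

Yes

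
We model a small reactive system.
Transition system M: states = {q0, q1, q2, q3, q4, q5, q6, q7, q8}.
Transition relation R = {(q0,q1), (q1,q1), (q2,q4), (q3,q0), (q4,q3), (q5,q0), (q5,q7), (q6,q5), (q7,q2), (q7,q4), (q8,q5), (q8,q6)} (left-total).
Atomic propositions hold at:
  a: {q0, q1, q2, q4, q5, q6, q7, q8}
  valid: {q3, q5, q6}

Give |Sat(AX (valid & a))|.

Sat(valid & a) = {q5, q6}
Sat(AX (valid & a)) = {s : every successor in {q5, q6}} = {q6, q8}
|Sat(AX (valid & a))| = |{q6, q8}| = 2.

2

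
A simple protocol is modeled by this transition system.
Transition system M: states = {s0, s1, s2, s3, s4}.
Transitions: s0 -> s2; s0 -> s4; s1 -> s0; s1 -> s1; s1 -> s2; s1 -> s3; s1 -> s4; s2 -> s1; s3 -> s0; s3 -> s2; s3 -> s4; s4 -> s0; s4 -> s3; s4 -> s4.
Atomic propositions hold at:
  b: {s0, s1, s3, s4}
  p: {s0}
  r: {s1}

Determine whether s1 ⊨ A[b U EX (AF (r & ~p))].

Sat(~p) = {s1, s2, s3, s4}
Sat(r & ~p) = {s1}
AF (r & ~p): least fixpoint, start Z0 = {s1}, add states with every successor in Z. Z1 = {s1, s2}; fixed.
Sat(AF (r & ~p)) = {s1, s2}
Sat(EX (AF (r & ~p))) = {s : some successor in {s1, s2}} = {s0, s1, s2, s3}
A[b U EX (AF (r & ~p))]: least fixpoint, start Z0 = Sat(EX (AF (r & ~p))) = {s0, s1, s2, s3}, add states in Sat(b) with every successor in Z. Already a fixed point.
Sat(A[b U EX (AF (r & ~p))]) = {s0, s1, s2, s3}
s1 ∈ Sat(A[b U EX (AF (r & ~p))]) = {s0, s1, s2, s3}, so the formula holds at s1.

Yes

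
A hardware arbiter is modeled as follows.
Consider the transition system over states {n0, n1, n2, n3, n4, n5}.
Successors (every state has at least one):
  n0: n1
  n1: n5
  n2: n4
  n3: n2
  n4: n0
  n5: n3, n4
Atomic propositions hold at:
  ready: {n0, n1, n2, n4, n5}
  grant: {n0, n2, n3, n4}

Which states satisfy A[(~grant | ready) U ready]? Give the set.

Sat(~grant) = {n1, n5}
Sat(~grant | ready) = {n0, n1, n2, n4, n5}
A[(~grant | ready) U ready]: least fixpoint, start Z0 = Sat(ready) = {n0, n1, n2, n4, n5}, add states in Sat(~grant | ready) with every successor in Z. Already a fixed point.
Sat(A[(~grant | ready) U ready]) = {n0, n1, n2, n4, n5}

{n0, n1, n2, n4, n5}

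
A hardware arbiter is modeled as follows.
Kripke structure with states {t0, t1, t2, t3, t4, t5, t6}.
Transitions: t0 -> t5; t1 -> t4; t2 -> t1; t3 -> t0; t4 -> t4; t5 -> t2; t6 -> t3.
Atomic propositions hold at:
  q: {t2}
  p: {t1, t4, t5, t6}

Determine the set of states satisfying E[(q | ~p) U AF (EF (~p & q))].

{t0, t2, t3, t5, t6}

Sat(~p) = {t0, t2, t3}
Sat(q | ~p) = {t0, t2, t3}
Sat(~p & q) = {t2}
EF (~p & q): least fixpoint, start Z0 = {t2}, add states with some successor in Z. Z1 = {t2, t5}; Z2 = {t0, t2, t5}; Z3 = {t0, t2, t3, t5}; Z4 = {t0, t2, t3, t5, t6}; fixed.
Sat(EF (~p & q)) = {t0, t2, t3, t5, t6}
AF (EF (~p & q)): least fixpoint, start Z0 = {t0, t2, t3, t5, t6}, add states with every successor in Z. Already a fixed point.
Sat(AF (EF (~p & q))) = {t0, t2, t3, t5, t6}
E[(q | ~p) U AF (EF (~p & q))]: least fixpoint, start Z0 = Sat(AF (EF (~p & q))) = {t0, t2, t3, t5, t6}, add states in Sat(q | ~p) with some successor in Z. Already a fixed point.
Sat(E[(q | ~p) U AF (EF (~p & q))]) = {t0, t2, t3, t5, t6}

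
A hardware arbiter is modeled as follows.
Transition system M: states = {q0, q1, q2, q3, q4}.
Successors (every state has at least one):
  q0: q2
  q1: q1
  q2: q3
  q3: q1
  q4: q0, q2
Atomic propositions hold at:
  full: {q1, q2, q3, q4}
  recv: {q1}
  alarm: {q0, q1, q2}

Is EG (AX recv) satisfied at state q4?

Sat(AX recv) = {s : every successor in {q1}} = {q1, q3}
EG (AX recv): greatest fixpoint, start Z0 = {q1, q3}, keep only states in Sat with some successor in Z. Already a fixed point.
Sat(EG (AX recv)) = {q1, q3}
q4 ∉ Sat(EG (AX recv)) = {q1, q3}, so the formula does not hold at q4.

No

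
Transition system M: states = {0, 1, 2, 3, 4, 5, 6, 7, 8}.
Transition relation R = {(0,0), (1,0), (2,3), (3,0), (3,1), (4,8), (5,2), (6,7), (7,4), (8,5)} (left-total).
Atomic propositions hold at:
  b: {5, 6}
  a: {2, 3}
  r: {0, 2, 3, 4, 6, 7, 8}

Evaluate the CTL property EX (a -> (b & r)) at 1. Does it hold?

Sat(b & r) = {6}
Sat(a -> (b & r)) = {0, 1, 4, 5, 6, 7, 8}
Sat(EX (a -> (b & r))) = {s : some successor in {0, 1, 4, 5, 6, 7, 8}} = {0, 1, 3, 4, 6, 7, 8}
1 ∈ Sat(EX (a -> (b & r))) = {0, 1, 3, 4, 6, 7, 8}, so the formula holds at 1.

Yes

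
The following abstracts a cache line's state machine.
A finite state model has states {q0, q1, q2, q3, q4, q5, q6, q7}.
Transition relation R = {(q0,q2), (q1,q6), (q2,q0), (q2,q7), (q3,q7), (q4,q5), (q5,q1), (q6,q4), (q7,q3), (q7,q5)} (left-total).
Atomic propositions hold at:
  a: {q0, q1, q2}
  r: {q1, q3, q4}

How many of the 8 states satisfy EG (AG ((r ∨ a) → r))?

6

Sat(r ∨ a) = {q0, q1, q2, q3, q4}
Sat((r ∨ a) → r) = {q1, q3, q4, q5, q6, q7}
AG ((r ∨ a) → r): greatest fixpoint, start Z0 = {q1, q3, q4, q5, q6, q7}, keep only states in Sat with every successor in Z. Already a fixed point.
Sat(AG ((r ∨ a) → r)) = {q1, q3, q4, q5, q6, q7}
EG (AG ((r ∨ a) → r)): greatest fixpoint, start Z0 = {q1, q3, q4, q5, q6, q7}, keep only states in Sat with some successor in Z. Already a fixed point.
Sat(EG (AG ((r ∨ a) → r))) = {q1, q3, q4, q5, q6, q7}
|Sat(EG (AG ((r ∨ a) → r)))| = |{q1, q3, q4, q5, q6, q7}| = 6.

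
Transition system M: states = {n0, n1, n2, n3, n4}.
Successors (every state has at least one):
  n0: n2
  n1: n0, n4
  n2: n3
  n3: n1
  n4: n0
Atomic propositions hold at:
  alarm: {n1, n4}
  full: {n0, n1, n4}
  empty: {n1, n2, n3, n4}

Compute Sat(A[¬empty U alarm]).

{n1, n4}

Sat(¬empty) = {n0}
A[¬empty U alarm]: least fixpoint, start Z0 = Sat(alarm) = {n1, n4}, add states in Sat(¬empty) with every successor in Z. Already a fixed point.
Sat(A[¬empty U alarm]) = {n1, n4}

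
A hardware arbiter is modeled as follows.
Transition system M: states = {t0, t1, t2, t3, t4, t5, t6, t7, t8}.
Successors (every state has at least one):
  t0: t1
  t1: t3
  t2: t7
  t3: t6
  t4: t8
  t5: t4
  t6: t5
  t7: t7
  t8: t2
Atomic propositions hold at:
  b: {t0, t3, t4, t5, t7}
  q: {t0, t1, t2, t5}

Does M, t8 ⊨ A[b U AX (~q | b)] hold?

No

Sat(~q) = {t3, t4, t6, t7, t8}
Sat(~q | b) = {t0, t3, t4, t5, t6, t7, t8}
Sat(AX (~q | b)) = {s : every successor in {t0, t3, t4, t5, t6, t7, t8}} = {t1, t2, t3, t4, t5, t6, t7}
A[b U AX (~q | b)]: least fixpoint, start Z0 = Sat(AX (~q | b)) = {t1, t2, t3, t4, t5, t6, t7}, add states in Sat(b) with every successor in Z. Z1 = {t0, t1, t2, t3, t4, t5, t6, t7}; fixed.
Sat(A[b U AX (~q | b)]) = {t0, t1, t2, t3, t4, t5, t6, t7}
t8 ∉ Sat(A[b U AX (~q | b)]) = {t0, t1, t2, t3, t4, t5, t6, t7}, so the formula does not hold at t8.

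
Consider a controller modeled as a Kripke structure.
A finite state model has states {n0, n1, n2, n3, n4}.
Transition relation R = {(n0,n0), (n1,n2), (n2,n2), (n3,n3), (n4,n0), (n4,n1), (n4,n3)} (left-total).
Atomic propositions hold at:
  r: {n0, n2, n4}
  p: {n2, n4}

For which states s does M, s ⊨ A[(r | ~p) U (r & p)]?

Sat(~p) = {n0, n1, n3}
Sat(r | ~p) = {n0, n1, n2, n3, n4}
Sat(r & p) = {n2, n4}
A[(r | ~p) U (r & p)]: least fixpoint, start Z0 = Sat((r & p)) = {n2, n4}, add states in Sat(r | ~p) with every successor in Z. Z1 = {n1, n2, n4}; fixed.
Sat(A[(r | ~p) U (r & p)]) = {n1, n2, n4}

{n1, n2, n4}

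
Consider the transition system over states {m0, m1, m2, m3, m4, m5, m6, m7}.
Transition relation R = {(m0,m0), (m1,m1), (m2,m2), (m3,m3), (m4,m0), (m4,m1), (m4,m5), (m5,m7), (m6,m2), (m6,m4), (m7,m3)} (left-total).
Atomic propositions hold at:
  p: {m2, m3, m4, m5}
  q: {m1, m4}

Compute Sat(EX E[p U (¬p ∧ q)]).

{m1, m4, m6}

Sat(¬p) = {m0, m1, m6, m7}
Sat(¬p ∧ q) = {m1}
E[p U (¬p ∧ q)]: least fixpoint, start Z0 = Sat((¬p ∧ q)) = {m1}, add states in Sat(p) with some successor in Z. Z1 = {m1, m4}; fixed.
Sat(E[p U (¬p ∧ q)]) = {m1, m4}
Sat(EX E[p U (¬p ∧ q)]) = {s : some successor in {m1, m4}} = {m1, m4, m6}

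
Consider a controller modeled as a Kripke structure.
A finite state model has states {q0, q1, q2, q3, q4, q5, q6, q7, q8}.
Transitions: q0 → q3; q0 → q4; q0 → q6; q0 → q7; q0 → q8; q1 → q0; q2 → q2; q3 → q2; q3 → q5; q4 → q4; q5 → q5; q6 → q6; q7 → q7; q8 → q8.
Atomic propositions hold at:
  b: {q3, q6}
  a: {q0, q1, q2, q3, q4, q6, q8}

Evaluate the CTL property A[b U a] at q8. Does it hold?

Yes

A[b U a]: least fixpoint, start Z0 = Sat(a) = {q0, q1, q2, q3, q4, q6, q8}, add states in Sat(b) with every successor in Z. Already a fixed point.
Sat(A[b U a]) = {q0, q1, q2, q3, q4, q6, q8}
q8 ∈ Sat(A[b U a]) = {q0, q1, q2, q3, q4, q6, q8}, so the formula holds at q8.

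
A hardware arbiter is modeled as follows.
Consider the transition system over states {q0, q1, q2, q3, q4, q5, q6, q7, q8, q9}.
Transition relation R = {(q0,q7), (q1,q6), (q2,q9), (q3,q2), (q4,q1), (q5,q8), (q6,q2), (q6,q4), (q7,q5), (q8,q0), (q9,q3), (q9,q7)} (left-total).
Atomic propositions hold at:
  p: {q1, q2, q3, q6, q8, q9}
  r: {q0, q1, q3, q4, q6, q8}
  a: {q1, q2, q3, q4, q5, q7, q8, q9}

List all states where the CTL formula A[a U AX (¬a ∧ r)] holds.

{q1, q4, q5, q7, q8}

Sat(¬a) = {q0, q6}
Sat(¬a ∧ r) = {q0, q6}
Sat(AX (¬a ∧ r)) = {s : every successor in {q0, q6}} = {q1, q8}
A[a U AX (¬a ∧ r)]: least fixpoint, start Z0 = Sat(AX (¬a ∧ r)) = {q1, q8}, add states in Sat(a) with every successor in Z. Z1 = {q1, q4, q5, q8}; Z2 = {q1, q4, q5, q7, q8}; fixed.
Sat(A[a U AX (¬a ∧ r)]) = {q1, q4, q5, q7, q8}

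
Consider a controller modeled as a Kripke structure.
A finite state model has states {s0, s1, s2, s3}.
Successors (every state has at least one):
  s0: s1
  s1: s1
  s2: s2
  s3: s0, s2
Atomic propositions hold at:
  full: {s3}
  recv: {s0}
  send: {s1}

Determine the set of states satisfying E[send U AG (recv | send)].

{s0, s1}

Sat(recv | send) = {s0, s1}
AG (recv | send): greatest fixpoint, start Z0 = {s0, s1}, keep only states in Sat with every successor in Z. Already a fixed point.
Sat(AG (recv | send)) = {s0, s1}
E[send U AG (recv | send)]: least fixpoint, start Z0 = Sat(AG (recv | send)) = {s0, s1}, add states in Sat(send) with some successor in Z. Already a fixed point.
Sat(E[send U AG (recv | send)]) = {s0, s1}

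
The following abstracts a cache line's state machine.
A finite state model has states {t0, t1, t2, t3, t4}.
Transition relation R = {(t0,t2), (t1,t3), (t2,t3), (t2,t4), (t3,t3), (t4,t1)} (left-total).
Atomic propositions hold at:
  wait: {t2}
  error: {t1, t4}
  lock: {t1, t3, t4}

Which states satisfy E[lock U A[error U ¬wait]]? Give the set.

{t0, t1, t3, t4}

Sat(¬wait) = {t0, t1, t3, t4}
A[error U ¬wait]: least fixpoint, start Z0 = Sat(¬wait) = {t0, t1, t3, t4}, add states in Sat(error) with every successor in Z. Already a fixed point.
Sat(A[error U ¬wait]) = {t0, t1, t3, t4}
E[lock U A[error U ¬wait]]: least fixpoint, start Z0 = Sat(A[error U ¬wait]) = {t0, t1, t3, t4}, add states in Sat(lock) with some successor in Z. Already a fixed point.
Sat(E[lock U A[error U ¬wait]]) = {t0, t1, t3, t4}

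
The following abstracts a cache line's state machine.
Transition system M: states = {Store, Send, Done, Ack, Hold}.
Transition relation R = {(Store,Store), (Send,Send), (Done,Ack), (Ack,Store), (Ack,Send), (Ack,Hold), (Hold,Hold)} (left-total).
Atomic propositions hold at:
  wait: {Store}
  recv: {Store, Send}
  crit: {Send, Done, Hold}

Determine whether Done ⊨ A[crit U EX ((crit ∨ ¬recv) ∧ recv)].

Sat(¬recv) = {Done, Ack, Hold}
Sat(crit ∨ ¬recv) = {Send, Done, Ack, Hold}
Sat((crit ∨ ¬recv) ∧ recv) = {Send}
Sat(EX ((crit ∨ ¬recv) ∧ recv)) = {s : some successor in {Send}} = {Send, Ack}
A[crit U EX ((crit ∨ ¬recv) ∧ recv)]: least fixpoint, start Z0 = Sat(EX ((crit ∨ ¬recv) ∧ recv)) = {Send, Ack}, add states in Sat(crit) with every successor in Z. Z1 = {Send, Done, Ack}; fixed.
Sat(A[crit U EX ((crit ∨ ¬recv) ∧ recv)]) = {Send, Done, Ack}
Done ∈ Sat(A[crit U EX ((crit ∨ ¬recv) ∧ recv)]) = {Send, Done, Ack}, so the formula holds at Done.

Yes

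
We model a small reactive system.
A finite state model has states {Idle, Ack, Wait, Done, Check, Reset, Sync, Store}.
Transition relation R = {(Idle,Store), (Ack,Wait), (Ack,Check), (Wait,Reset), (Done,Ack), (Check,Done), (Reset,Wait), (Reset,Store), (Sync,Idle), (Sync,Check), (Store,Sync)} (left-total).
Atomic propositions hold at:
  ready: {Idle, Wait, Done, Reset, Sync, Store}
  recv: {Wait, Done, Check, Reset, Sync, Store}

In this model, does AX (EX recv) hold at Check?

No

Sat(EX recv) = {s : some successor in {Wait, Done, Check, Reset, Sync, Store}} = {Idle, Ack, Wait, Check, Reset, Sync, Store}
Sat(AX (EX recv)) = {s : every successor in {Idle, Ack, Wait, Check, Reset, Sync, Store}} = {Idle, Ack, Wait, Done, Reset, Sync, Store}
Check ∉ Sat(AX (EX recv)) = {Idle, Ack, Wait, Done, Reset, Sync, Store}, so the formula does not hold at Check.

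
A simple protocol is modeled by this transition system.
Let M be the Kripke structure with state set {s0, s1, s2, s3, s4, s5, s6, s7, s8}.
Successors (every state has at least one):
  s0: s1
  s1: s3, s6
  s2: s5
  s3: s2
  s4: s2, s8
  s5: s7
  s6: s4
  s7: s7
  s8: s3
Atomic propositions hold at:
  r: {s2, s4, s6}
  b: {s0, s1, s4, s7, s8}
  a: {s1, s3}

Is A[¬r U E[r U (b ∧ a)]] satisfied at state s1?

Sat(¬r) = {s0, s1, s3, s5, s7, s8}
Sat(b ∧ a) = {s1}
E[r U (b ∧ a)]: least fixpoint, start Z0 = Sat((b ∧ a)) = {s1}, add states in Sat(r) with some successor in Z. Already a fixed point.
Sat(E[r U (b ∧ a)]) = {s1}
A[¬r U E[r U (b ∧ a)]]: least fixpoint, start Z0 = Sat(E[r U (b ∧ a)]) = {s1}, add states in Sat(¬r) with every successor in Z. Z1 = {s0, s1}; fixed.
Sat(A[¬r U E[r U (b ∧ a)]]) = {s0, s1}
s1 ∈ Sat(A[¬r U E[r U (b ∧ a)]]) = {s0, s1}, so the formula holds at s1.

Yes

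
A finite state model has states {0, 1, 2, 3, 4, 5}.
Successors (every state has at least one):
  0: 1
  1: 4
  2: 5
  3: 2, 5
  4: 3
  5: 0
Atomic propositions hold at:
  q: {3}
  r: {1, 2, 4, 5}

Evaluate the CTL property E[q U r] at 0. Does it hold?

E[q U r]: least fixpoint, start Z0 = Sat(r) = {1, 2, 4, 5}, add states in Sat(q) with some successor in Z. Z1 = {1, 2, 3, 4, 5}; fixed.
Sat(E[q U r]) = {1, 2, 3, 4, 5}
0 ∉ Sat(E[q U r]) = {1, 2, 3, 4, 5}, so the formula does not hold at 0.

No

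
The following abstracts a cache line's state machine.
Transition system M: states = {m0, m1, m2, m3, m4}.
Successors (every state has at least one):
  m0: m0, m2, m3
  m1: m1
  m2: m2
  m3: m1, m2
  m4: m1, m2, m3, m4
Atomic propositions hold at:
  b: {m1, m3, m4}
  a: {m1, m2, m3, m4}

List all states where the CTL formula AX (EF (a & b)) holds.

Sat(a & b) = {m1, m3, m4}
EF (a & b): least fixpoint, start Z0 = {m1, m3, m4}, add states with some successor in Z. Z1 = {m0, m1, m3, m4}; fixed.
Sat(EF (a & b)) = {m0, m1, m3, m4}
Sat(AX (EF (a & b))) = {s : every successor in {m0, m1, m3, m4}} = {m1}

{m1}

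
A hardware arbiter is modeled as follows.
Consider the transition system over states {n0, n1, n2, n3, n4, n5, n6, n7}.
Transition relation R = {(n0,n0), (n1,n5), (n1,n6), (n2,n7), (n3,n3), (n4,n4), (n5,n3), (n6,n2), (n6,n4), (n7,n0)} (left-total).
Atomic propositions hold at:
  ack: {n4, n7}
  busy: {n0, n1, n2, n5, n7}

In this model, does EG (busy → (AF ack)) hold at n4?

Yes

AF ack: least fixpoint, start Z0 = {n4, n7}, add states with every successor in Z. Z1 = {n2, n4, n7}; Z2 = {n2, n4, n6, n7}; fixed.
Sat(AF ack) = {n2, n4, n6, n7}
Sat(busy → (AF ack)) = {n2, n3, n4, n6, n7}
EG (busy → (AF ack)): greatest fixpoint, start Z0 = {n2, n3, n4, n6, n7}, keep only states in Sat with some successor in Z. Z1 = {n2, n3, n4, n6}; Z2 = {n3, n4, n6}; fixed.
Sat(EG (busy → (AF ack))) = {n3, n4, n6}
n4 ∈ Sat(EG (busy → (AF ack))) = {n3, n4, n6}, so the formula holds at n4.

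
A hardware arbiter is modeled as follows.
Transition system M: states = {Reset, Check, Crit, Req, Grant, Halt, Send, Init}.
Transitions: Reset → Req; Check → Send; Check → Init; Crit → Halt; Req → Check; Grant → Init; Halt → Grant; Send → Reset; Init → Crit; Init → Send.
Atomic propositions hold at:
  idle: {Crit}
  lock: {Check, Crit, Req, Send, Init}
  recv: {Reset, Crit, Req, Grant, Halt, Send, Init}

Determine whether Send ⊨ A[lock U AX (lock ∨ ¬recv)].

Sat(¬recv) = {Check}
Sat(lock ∨ ¬recv) = {Check, Crit, Req, Send, Init}
Sat(AX (lock ∨ ¬recv)) = {s : every successor in {Check, Crit, Req, Send, Init}} = {Reset, Check, Req, Grant, Init}
A[lock U AX (lock ∨ ¬recv)]: least fixpoint, start Z0 = Sat(AX (lock ∨ ¬recv)) = {Reset, Check, Req, Grant, Init}, add states in Sat(lock) with every successor in Z. Z1 = {Reset, Check, Req, Grant, Send, Init}; fixed.
Sat(A[lock U AX (lock ∨ ¬recv)]) = {Reset, Check, Req, Grant, Send, Init}
Send ∈ Sat(A[lock U AX (lock ∨ ¬recv)]) = {Reset, Check, Req, Grant, Send, Init}, so the formula holds at Send.

Yes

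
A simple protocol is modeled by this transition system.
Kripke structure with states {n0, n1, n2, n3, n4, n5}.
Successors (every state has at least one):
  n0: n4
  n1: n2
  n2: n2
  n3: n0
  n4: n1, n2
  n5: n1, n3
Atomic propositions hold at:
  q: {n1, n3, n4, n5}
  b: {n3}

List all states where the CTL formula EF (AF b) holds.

{n3, n5}

AF b: least fixpoint, start Z0 = {n3}, add states with every successor in Z. Already a fixed point.
Sat(AF b) = {n3}
EF (AF b): least fixpoint, start Z0 = {n3}, add states with some successor in Z. Z1 = {n3, n5}; fixed.
Sat(EF (AF b)) = {n3, n5}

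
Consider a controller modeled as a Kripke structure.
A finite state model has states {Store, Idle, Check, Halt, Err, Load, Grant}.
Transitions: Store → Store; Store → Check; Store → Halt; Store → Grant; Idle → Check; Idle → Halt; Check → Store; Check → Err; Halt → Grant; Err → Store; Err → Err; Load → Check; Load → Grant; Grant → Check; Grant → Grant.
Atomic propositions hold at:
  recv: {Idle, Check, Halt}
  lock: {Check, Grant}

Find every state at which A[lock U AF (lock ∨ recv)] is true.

{Idle, Check, Halt, Load, Grant}

Sat(lock ∨ recv) = {Idle, Check, Halt, Grant}
AF (lock ∨ recv): least fixpoint, start Z0 = {Idle, Check, Halt, Grant}, add states with every successor in Z. Z1 = {Idle, Check, Halt, Load, Grant}; fixed.
Sat(AF (lock ∨ recv)) = {Idle, Check, Halt, Load, Grant}
A[lock U AF (lock ∨ recv)]: least fixpoint, start Z0 = Sat(AF (lock ∨ recv)) = {Idle, Check, Halt, Load, Grant}, add states in Sat(lock) with every successor in Z. Already a fixed point.
Sat(A[lock U AF (lock ∨ recv)]) = {Idle, Check, Halt, Load, Grant}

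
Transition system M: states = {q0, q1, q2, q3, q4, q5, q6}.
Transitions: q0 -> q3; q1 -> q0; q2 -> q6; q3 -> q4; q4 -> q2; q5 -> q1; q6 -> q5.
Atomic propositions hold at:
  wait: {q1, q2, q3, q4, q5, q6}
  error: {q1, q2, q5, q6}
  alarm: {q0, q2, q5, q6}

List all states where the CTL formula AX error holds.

{q2, q4, q5, q6}

Sat(AX error) = {s : every successor in {q1, q2, q5, q6}} = {q2, q4, q5, q6}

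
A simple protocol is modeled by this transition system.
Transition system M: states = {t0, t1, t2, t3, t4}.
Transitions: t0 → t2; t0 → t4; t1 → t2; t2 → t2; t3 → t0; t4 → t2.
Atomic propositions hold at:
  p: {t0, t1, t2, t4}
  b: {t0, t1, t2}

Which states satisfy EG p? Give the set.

{t0, t1, t2, t4}

EG p: greatest fixpoint, start Z0 = {t0, t1, t2, t4}, keep only states in Sat with some successor in Z. Already a fixed point.
Sat(EG p) = {t0, t1, t2, t4}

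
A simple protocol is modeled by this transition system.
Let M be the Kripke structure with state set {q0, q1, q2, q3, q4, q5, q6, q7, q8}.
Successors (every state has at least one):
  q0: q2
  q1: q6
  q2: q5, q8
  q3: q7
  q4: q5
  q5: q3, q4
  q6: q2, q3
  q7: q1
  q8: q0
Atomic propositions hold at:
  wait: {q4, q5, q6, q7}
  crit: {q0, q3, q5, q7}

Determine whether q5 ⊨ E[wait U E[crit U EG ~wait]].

Sat(~wait) = {q0, q1, q2, q3, q8}
EG ~wait: greatest fixpoint, start Z0 = {q0, q1, q2, q3, q8}, keep only states in Sat with some successor in Z. Z1 = {q0, q2, q8}; fixed.
Sat(EG ~wait) = {q0, q2, q8}
E[crit U EG ~wait]: least fixpoint, start Z0 = Sat(EG ~wait) = {q0, q2, q8}, add states in Sat(crit) with some successor in Z. Already a fixed point.
Sat(E[crit U EG ~wait]) = {q0, q2, q8}
E[wait U E[crit U EG ~wait]]: least fixpoint, start Z0 = Sat(E[crit U EG ~wait]) = {q0, q2, q8}, add states in Sat(wait) with some successor in Z. Z1 = {q0, q2, q6, q8}; fixed.
Sat(E[wait U E[crit U EG ~wait]]) = {q0, q2, q6, q8}
q5 ∉ Sat(E[wait U E[crit U EG ~wait]]) = {q0, q2, q6, q8}, so the formula does not hold at q5.

No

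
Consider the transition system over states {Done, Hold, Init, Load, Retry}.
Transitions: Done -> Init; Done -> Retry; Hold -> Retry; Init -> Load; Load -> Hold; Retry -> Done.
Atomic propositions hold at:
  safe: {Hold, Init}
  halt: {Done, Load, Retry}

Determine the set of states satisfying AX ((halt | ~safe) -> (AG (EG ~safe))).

{Load}

Sat(~safe) = {Done, Load, Retry}
Sat(halt | ~safe) = {Done, Load, Retry}
EG ~safe: greatest fixpoint, start Z0 = {Done, Load, Retry}, keep only states in Sat with some successor in Z. Z1 = {Done, Retry}; fixed.
Sat(EG ~safe) = {Done, Retry}
AG (EG ~safe): greatest fixpoint, start Z0 = {Done, Retry}, keep only states in Sat with every successor in Z. Z1 = {Retry}; Z2 = ∅; fixed.
Sat(AG (EG ~safe)) = ∅
Sat((halt | ~safe) -> (AG (EG ~safe))) = {Hold, Init}
Sat(AX ((halt | ~safe) -> (AG (EG ~safe)))) = {s : every successor in {Hold, Init}} = {Load}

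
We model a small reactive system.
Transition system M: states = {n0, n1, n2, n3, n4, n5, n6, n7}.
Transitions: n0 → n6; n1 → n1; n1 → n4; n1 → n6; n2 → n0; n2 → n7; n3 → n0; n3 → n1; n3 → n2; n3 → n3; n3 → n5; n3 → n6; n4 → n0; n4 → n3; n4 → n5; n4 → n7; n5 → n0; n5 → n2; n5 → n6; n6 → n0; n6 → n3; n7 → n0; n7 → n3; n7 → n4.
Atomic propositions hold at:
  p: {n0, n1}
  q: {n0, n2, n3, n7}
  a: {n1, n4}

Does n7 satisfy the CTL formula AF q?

Yes

AF q: least fixpoint, start Z0 = {n0, n2, n3, n7}, add states with every successor in Z. Z1 = {n0, n2, n3, n6, n7}; Z2 = {n0, n2, n3, n5, n6, n7}; Z3 = {n0, n2, n3, n4, n5, n6, n7}; fixed.
Sat(AF q) = {n0, n2, n3, n4, n5, n6, n7}
n7 ∈ Sat(AF q) = {n0, n2, n3, n4, n5, n6, n7}, so the formula holds at n7.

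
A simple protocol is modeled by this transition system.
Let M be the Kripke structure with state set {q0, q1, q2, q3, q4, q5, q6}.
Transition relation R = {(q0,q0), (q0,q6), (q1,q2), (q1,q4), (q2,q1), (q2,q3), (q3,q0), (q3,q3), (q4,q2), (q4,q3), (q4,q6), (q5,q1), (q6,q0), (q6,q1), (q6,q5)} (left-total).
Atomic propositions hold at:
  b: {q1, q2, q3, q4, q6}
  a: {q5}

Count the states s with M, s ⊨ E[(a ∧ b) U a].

1

Sat(a ∧ b) = ∅
E[(a ∧ b) U a]: least fixpoint, start Z0 = Sat(a) = {q5}, add states in Sat(a ∧ b) with some successor in Z. Already a fixed point.
Sat(E[(a ∧ b) U a]) = {q5}
|Sat(E[(a ∧ b) U a])| = |{q5}| = 1.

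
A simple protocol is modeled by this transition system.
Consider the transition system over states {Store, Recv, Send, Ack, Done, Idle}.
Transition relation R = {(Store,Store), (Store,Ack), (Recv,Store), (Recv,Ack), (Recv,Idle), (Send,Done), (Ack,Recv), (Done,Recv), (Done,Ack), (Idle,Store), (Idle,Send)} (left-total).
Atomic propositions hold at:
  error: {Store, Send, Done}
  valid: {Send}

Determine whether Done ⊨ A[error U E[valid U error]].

Yes

E[valid U error]: least fixpoint, start Z0 = Sat(error) = {Store, Send, Done}, add states in Sat(valid) with some successor in Z. Already a fixed point.
Sat(E[valid U error]) = {Store, Send, Done}
A[error U E[valid U error]]: least fixpoint, start Z0 = Sat(E[valid U error]) = {Store, Send, Done}, add states in Sat(error) with every successor in Z. Already a fixed point.
Sat(A[error U E[valid U error]]) = {Store, Send, Done}
Done ∈ Sat(A[error U E[valid U error]]) = {Store, Send, Done}, so the formula holds at Done.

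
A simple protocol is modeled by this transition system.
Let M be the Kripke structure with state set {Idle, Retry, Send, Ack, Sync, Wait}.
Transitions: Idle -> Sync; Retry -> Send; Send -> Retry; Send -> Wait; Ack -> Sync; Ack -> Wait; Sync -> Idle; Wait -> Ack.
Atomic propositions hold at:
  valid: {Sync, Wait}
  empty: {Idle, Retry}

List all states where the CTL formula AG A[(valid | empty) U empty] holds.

Sat(valid | empty) = {Idle, Retry, Sync, Wait}
A[(valid | empty) U empty]: least fixpoint, start Z0 = Sat(empty) = {Idle, Retry}, add states in Sat(valid | empty) with every successor in Z. Z1 = {Idle, Retry, Sync}; fixed.
Sat(A[(valid | empty) U empty]) = {Idle, Retry, Sync}
AG A[(valid | empty) U empty]: greatest fixpoint, start Z0 = {Idle, Retry, Sync}, keep only states in Sat with every successor in Z. Z1 = {Idle, Sync}; fixed.
Sat(AG A[(valid | empty) U empty]) = {Idle, Sync}

{Idle, Sync}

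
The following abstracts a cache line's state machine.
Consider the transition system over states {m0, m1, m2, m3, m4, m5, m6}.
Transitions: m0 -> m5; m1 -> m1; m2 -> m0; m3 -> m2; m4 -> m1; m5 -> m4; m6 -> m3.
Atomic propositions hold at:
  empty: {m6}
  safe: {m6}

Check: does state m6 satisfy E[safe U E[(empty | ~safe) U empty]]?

Yes

Sat(~safe) = {m0, m1, m2, m3, m4, m5}
Sat(empty | ~safe) = {m0, m1, m2, m3, m4, m5, m6}
E[(empty | ~safe) U empty]: least fixpoint, start Z0 = Sat(empty) = {m6}, add states in Sat(empty | ~safe) with some successor in Z. Already a fixed point.
Sat(E[(empty | ~safe) U empty]) = {m6}
E[safe U E[(empty | ~safe) U empty]]: least fixpoint, start Z0 = Sat(E[(empty | ~safe) U empty]) = {m6}, add states in Sat(safe) with some successor in Z. Already a fixed point.
Sat(E[safe U E[(empty | ~safe) U empty]]) = {m6}
m6 ∈ Sat(E[safe U E[(empty | ~safe) U empty]]) = {m6}, so the formula holds at m6.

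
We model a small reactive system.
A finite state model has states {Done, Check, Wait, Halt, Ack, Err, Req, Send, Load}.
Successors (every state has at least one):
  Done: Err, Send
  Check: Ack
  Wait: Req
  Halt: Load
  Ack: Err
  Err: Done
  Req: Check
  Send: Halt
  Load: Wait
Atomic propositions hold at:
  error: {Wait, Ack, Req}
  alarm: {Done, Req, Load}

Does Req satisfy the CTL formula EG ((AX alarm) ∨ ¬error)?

Sat(AX alarm) = {s : every successor in {Done, Req, Load}} = {Wait, Halt, Err}
Sat(¬error) = {Done, Check, Halt, Err, Send, Load}
Sat((AX alarm) ∨ ¬error) = {Done, Check, Wait, Halt, Err, Send, Load}
EG ((AX alarm) ∨ ¬error): greatest fixpoint, start Z0 = {Done, Check, Wait, Halt, Err, Send, Load}, keep only states in Sat with some successor in Z. Z1 = {Done, Halt, Err, Send, Load}; Z2 = {Done, Halt, Err, Send}; Z3 = {Done, Err, Send}; Z4 = {Done, Err}; fixed.
Sat(EG ((AX alarm) ∨ ¬error)) = {Done, Err}
Req ∉ Sat(EG ((AX alarm) ∨ ¬error)) = {Done, Err}, so the formula does not hold at Req.

No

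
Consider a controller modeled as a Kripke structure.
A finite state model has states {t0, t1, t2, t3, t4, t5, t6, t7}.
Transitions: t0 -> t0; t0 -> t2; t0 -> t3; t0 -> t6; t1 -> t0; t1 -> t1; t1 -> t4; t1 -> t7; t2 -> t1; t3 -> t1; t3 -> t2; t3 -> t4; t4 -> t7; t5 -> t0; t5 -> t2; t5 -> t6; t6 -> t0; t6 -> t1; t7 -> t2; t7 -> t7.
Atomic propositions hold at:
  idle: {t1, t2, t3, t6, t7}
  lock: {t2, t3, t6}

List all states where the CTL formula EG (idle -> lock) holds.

{t0, t5, t6}

Sat(idle -> lock) = {t0, t2, t3, t4, t5, t6}
EG (idle -> lock): greatest fixpoint, start Z0 = {t0, t2, t3, t4, t5, t6}, keep only states in Sat with some successor in Z. Z1 = {t0, t3, t5, t6}; Z2 = {t0, t5, t6}; fixed.
Sat(EG (idle -> lock)) = {t0, t5, t6}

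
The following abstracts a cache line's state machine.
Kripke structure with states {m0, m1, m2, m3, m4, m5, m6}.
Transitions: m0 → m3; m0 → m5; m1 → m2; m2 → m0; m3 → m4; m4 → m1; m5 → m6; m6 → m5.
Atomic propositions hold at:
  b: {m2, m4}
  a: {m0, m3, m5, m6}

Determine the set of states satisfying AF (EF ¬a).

{m0, m1, m2, m3, m4}

Sat(¬a) = {m1, m2, m4}
EF ¬a: least fixpoint, start Z0 = {m1, m2, m4}, add states with some successor in Z. Z1 = {m1, m2, m3, m4}; Z2 = {m0, m1, m2, m3, m4}; fixed.
Sat(EF ¬a) = {m0, m1, m2, m3, m4}
AF (EF ¬a): least fixpoint, start Z0 = {m0, m1, m2, m3, m4}, add states with every successor in Z. Already a fixed point.
Sat(AF (EF ¬a)) = {m0, m1, m2, m3, m4}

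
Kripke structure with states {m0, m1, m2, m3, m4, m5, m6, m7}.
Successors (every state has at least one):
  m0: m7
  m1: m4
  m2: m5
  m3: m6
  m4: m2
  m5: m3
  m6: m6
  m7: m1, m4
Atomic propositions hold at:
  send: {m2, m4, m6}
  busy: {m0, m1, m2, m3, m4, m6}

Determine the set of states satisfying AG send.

{m6}

AG send: greatest fixpoint, start Z0 = {m2, m4, m6}, keep only states in Sat with every successor in Z. Z1 = {m4, m6}; Z2 = {m6}; fixed.
Sat(AG send) = {m6}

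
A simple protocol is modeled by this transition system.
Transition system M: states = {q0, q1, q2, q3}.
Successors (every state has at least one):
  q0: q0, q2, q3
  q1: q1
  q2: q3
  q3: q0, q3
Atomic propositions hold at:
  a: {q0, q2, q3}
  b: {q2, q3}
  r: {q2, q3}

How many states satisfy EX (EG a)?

EG a: greatest fixpoint, start Z0 = {q0, q2, q3}, keep only states in Sat with some successor in Z. Already a fixed point.
Sat(EG a) = {q0, q2, q3}
Sat(EX (EG a)) = {s : some successor in {q0, q2, q3}} = {q0, q2, q3}
|Sat(EX (EG a))| = |{q0, q2, q3}| = 3.

3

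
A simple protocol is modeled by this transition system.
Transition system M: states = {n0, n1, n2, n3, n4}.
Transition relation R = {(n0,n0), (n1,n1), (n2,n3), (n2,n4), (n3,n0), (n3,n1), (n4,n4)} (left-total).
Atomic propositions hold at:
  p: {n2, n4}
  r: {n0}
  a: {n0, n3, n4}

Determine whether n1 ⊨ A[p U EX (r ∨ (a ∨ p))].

Sat(a ∨ p) = {n0, n2, n3, n4}
Sat(r ∨ (a ∨ p)) = {n0, n2, n3, n4}
Sat(EX (r ∨ (a ∨ p))) = {s : some successor in {n0, n2, n3, n4}} = {n0, n2, n3, n4}
A[p U EX (r ∨ (a ∨ p))]: least fixpoint, start Z0 = Sat(EX (r ∨ (a ∨ p))) = {n0, n2, n3, n4}, add states in Sat(p) with every successor in Z. Already a fixed point.
Sat(A[p U EX (r ∨ (a ∨ p))]) = {n0, n2, n3, n4}
n1 ∉ Sat(A[p U EX (r ∨ (a ∨ p))]) = {n0, n2, n3, n4}, so the formula does not hold at n1.

No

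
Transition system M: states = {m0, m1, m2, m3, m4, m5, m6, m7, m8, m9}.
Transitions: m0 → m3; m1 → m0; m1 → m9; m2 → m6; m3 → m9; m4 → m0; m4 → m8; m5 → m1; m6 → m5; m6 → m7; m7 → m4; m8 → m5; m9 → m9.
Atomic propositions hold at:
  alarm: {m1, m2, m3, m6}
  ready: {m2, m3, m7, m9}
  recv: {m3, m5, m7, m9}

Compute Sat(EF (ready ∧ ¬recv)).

Sat(¬recv) = {m0, m1, m2, m4, m6, m8}
Sat(ready ∧ ¬recv) = {m2}
EF (ready ∧ ¬recv): least fixpoint, start Z0 = {m2}, add states with some successor in Z. Already a fixed point.
Sat(EF (ready ∧ ¬recv)) = {m2}

{m2}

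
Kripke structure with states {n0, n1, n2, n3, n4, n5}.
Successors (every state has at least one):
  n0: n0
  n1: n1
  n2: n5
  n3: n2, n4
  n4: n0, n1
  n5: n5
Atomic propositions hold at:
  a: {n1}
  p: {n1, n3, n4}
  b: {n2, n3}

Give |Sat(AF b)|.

AF b: least fixpoint, start Z0 = {n2, n3}, add states with every successor in Z. Already a fixed point.
Sat(AF b) = {n2, n3}
|Sat(AF b)| = |{n2, n3}| = 2.

2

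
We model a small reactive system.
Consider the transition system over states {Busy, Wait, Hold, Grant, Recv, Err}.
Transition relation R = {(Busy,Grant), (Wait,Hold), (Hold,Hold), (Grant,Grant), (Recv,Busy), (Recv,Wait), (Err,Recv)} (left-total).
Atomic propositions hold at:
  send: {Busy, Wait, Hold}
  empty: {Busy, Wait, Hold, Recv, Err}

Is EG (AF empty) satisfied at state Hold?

AF empty: least fixpoint, start Z0 = {Busy, Wait, Hold, Recv, Err}, add states with every successor in Z. Already a fixed point.
Sat(AF empty) = {Busy, Wait, Hold, Recv, Err}
EG (AF empty): greatest fixpoint, start Z0 = {Busy, Wait, Hold, Recv, Err}, keep only states in Sat with some successor in Z. Z1 = {Wait, Hold, Recv, Err}; fixed.
Sat(EG (AF empty)) = {Wait, Hold, Recv, Err}
Hold ∈ Sat(EG (AF empty)) = {Wait, Hold, Recv, Err}, so the formula holds at Hold.

Yes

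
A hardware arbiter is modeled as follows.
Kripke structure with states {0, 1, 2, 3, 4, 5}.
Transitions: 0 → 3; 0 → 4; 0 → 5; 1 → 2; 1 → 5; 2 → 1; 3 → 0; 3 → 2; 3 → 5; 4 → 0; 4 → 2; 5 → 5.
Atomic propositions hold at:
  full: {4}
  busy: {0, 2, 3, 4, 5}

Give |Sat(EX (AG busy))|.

4

AG busy: greatest fixpoint, start Z0 = {0, 2, 3, 4, 5}, keep only states in Sat with every successor in Z. Z1 = {0, 3, 4, 5}; Z2 = {0, 5}; Z3 = {5}; fixed.
Sat(AG busy) = {5}
Sat(EX (AG busy)) = {s : some successor in {5}} = {0, 1, 3, 5}
|Sat(EX (AG busy))| = |{0, 1, 3, 5}| = 4.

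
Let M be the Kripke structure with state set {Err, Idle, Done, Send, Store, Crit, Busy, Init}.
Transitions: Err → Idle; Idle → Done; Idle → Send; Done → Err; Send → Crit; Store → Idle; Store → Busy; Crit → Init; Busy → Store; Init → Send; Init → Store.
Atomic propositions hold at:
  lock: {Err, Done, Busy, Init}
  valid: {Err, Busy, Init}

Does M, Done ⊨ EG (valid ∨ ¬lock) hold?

Sat(¬lock) = {Idle, Send, Store, Crit}
Sat(valid ∨ ¬lock) = {Err, Idle, Send, Store, Crit, Busy, Init}
EG (valid ∨ ¬lock): greatest fixpoint, start Z0 = {Err, Idle, Send, Store, Crit, Busy, Init}, keep only states in Sat with some successor in Z. Already a fixed point.
Sat(EG (valid ∨ ¬lock)) = {Err, Idle, Send, Store, Crit, Busy, Init}
Done ∉ Sat(EG (valid ∨ ¬lock)) = {Err, Idle, Send, Store, Crit, Busy, Init}, so the formula does not hold at Done.

No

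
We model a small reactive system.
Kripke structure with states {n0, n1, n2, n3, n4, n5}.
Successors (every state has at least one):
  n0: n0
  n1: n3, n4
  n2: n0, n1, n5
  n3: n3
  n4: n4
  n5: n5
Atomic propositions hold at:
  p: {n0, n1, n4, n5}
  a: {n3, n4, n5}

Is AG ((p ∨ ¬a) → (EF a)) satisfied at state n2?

No

Sat(¬a) = {n0, n1, n2}
Sat(p ∨ ¬a) = {n0, n1, n2, n4, n5}
EF a: least fixpoint, start Z0 = {n3, n4, n5}, add states with some successor in Z. Z1 = {n1, n2, n3, n4, n5}; fixed.
Sat(EF a) = {n1, n2, n3, n4, n5}
Sat((p ∨ ¬a) → (EF a)) = {n1, n2, n3, n4, n5}
AG ((p ∨ ¬a) → (EF a)): greatest fixpoint, start Z0 = {n1, n2, n3, n4, n5}, keep only states in Sat with every successor in Z. Z1 = {n1, n3, n4, n5}; fixed.
Sat(AG ((p ∨ ¬a) → (EF a))) = {n1, n3, n4, n5}
n2 ∉ Sat(AG ((p ∨ ¬a) → (EF a))) = {n1, n3, n4, n5}, so the formula does not hold at n2.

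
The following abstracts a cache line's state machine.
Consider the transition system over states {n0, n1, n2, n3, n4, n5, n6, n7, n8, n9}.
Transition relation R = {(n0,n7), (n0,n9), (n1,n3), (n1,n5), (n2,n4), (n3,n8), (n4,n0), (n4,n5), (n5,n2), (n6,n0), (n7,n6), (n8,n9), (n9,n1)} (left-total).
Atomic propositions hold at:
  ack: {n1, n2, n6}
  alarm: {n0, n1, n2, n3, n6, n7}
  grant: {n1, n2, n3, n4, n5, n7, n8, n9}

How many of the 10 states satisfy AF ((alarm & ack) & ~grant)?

2

Sat(alarm & ack) = {n1, n2, n6}
Sat(~grant) = {n0, n6}
Sat((alarm & ack) & ~grant) = {n6}
AF ((alarm & ack) & ~grant): least fixpoint, start Z0 = {n6}, add states with every successor in Z. Z1 = {n6, n7}; fixed.
Sat(AF ((alarm & ack) & ~grant)) = {n6, n7}
|Sat(AF ((alarm & ack) & ~grant))| = |{n6, n7}| = 2.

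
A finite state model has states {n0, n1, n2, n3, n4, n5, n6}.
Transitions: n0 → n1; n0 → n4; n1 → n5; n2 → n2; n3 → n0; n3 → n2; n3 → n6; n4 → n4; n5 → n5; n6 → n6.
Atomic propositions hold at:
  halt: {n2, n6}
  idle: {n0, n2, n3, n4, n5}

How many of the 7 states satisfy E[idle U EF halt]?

3

EF halt: least fixpoint, start Z0 = {n2, n6}, add states with some successor in Z. Z1 = {n2, n3, n6}; fixed.
Sat(EF halt) = {n2, n3, n6}
E[idle U EF halt]: least fixpoint, start Z0 = Sat(EF halt) = {n2, n3, n6}, add states in Sat(idle) with some successor in Z. Already a fixed point.
Sat(E[idle U EF halt]) = {n2, n3, n6}
|Sat(E[idle U EF halt])| = |{n2, n3, n6}| = 3.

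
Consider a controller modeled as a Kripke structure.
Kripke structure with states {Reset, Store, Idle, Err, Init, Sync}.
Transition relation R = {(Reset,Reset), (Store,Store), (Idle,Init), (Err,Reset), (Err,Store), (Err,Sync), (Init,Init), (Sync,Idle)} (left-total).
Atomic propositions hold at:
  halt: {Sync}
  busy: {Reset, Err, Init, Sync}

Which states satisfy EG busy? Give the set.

EG busy: greatest fixpoint, start Z0 = {Reset, Err, Init, Sync}, keep only states in Sat with some successor in Z. Z1 = {Reset, Err, Init}; fixed.
Sat(EG busy) = {Reset, Err, Init}

{Reset, Err, Init}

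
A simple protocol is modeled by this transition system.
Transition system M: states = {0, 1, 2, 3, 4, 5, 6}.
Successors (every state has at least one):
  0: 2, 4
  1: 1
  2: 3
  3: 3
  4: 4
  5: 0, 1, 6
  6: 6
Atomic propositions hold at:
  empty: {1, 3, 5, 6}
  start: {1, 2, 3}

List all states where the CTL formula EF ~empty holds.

Sat(~empty) = {0, 2, 4}
EF ~empty: least fixpoint, start Z0 = {0, 2, 4}, add states with some successor in Z. Z1 = {0, 2, 4, 5}; fixed.
Sat(EF ~empty) = {0, 2, 4, 5}

{0, 2, 4, 5}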